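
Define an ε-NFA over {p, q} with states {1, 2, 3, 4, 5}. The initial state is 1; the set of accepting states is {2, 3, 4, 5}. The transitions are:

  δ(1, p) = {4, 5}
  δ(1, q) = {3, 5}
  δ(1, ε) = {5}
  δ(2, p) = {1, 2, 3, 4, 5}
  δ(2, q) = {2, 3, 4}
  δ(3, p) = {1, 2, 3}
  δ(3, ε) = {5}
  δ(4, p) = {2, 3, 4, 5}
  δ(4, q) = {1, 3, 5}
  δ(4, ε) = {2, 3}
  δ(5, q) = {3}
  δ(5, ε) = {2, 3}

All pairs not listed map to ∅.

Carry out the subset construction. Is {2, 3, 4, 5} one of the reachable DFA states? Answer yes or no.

yes

Start state of the DFA: {1, 2, 3, 5} (ε-closure of the NFA start).
{1, 2, 3, 5} --p--> {1, 2, 3, 4, 5}  [new]
{1, 2, 3, 5} --q--> {2, 3, 4, 5}  [new]
{1, 2, 3, 4, 5} --p--> {1, 2, 3, 4, 5}  [seen]
{1, 2, 3, 4, 5} --q--> {1, 2, 3, 4, 5}  [seen]
{2, 3, 4, 5} --p--> {1, 2, 3, 4, 5}  [seen]
{2, 3, 4, 5} --q--> {1, 2, 3, 4, 5}  [seen]
Reachable DFA states: {1, 2, 3, 5}, {1, 2, 3, 4, 5}, {2, 3, 4, 5}.
{2, 3, 4, 5} is among them.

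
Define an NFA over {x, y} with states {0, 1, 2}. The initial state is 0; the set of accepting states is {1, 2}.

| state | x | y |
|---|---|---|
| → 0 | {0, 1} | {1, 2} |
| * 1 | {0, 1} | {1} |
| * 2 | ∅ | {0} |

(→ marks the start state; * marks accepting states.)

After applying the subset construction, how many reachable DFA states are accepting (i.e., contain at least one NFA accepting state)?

Start state of the DFA: {0}.
{0} --x--> {0, 1}  [new]
{0} --y--> {1, 2}  [new]
{0, 1} --x--> {0, 1}  [seen]
{0, 1} --y--> {1, 2}  [seen]
{1, 2} --x--> {0, 1}  [seen]
{1, 2} --y--> {0, 1}  [seen]
Reachable DFA states: {0}, {0, 1}, {1, 2}.
Accepting DFA states (contain an NFA accepting state): {0, 1}, {1, 2}.

2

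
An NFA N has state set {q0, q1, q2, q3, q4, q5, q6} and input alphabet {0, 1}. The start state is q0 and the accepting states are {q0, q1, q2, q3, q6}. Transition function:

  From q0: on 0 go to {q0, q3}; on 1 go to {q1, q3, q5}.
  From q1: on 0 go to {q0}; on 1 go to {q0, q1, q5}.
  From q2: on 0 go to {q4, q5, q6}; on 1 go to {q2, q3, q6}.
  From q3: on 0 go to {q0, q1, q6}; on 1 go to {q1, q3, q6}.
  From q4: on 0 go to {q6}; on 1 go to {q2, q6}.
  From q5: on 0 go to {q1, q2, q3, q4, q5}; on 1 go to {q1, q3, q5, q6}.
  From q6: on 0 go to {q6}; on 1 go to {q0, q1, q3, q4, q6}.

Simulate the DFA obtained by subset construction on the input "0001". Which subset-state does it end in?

Start: {q0}.
δ(q0,0) = {q0, q3}.
Union: {q0, q3}.
After 0: {q0, q3}.
δ(q0,0) = {q0, q3}; δ(q3,0) = {q0, q1, q6}.
Union: {q0, q1, q3, q6}.
After 0: {q0, q1, q3, q6}.
δ(q0,0) = {q0, q3}; δ(q1,0) = {q0}; δ(q3,0) = {q0, q1, q6}; δ(q6,0) = {q6}.
Union: {q0, q1, q3, q6}.
After 0: {q0, q1, q3, q6}.
δ(q0,1) = {q1, q3, q5}; δ(q1,1) = {q0, q1, q5}; δ(q3,1) = {q1, q3, q6}; δ(q6,1) = {q0, q1, q3, q4, q6}.
Union: {q0, q1, q3, q4, q5, q6}.
After 1: {q0, q1, q3, q4, q5, q6}.

{q0, q1, q3, q4, q5, q6}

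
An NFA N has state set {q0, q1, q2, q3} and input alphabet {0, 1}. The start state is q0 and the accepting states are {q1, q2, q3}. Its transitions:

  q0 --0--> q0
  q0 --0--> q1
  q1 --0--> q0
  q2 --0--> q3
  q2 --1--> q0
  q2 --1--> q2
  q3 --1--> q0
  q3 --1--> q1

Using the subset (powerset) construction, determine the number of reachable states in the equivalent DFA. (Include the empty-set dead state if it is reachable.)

3

Start state of the DFA: {q0}.
{q0} --0--> {q0, q1}  [new]
{q0} --1--> ∅  [new]
{q0, q1} --0--> {q0, q1}  [seen]
{q0, q1} --1--> ∅  [seen]
∅ --0--> ∅  [seen]
∅ --1--> ∅  [seen]
Reachable DFA states: {q0}, {q0, q1}, ∅.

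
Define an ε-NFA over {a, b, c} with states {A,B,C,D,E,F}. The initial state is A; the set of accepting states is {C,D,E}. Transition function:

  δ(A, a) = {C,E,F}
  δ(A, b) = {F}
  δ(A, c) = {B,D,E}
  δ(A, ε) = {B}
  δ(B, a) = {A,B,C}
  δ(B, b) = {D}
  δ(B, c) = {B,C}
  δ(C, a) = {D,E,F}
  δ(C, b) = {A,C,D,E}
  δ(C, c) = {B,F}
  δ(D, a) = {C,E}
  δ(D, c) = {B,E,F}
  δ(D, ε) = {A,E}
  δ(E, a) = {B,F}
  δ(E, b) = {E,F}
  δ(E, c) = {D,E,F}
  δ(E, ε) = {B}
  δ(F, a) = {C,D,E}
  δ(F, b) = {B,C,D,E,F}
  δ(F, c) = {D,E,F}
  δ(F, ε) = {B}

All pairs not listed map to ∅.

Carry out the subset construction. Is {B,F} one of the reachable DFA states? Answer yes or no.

Start state of the DFA: {A,B} (ε-closure of the NFA start).
{A,B} --a--> {A,B,C,E,F}  [new]
{A,B} --b--> {A,B,D,E,F}  [new]
{A,B} --c--> {A,B,C,D,E}  [new]
{A,B,C,E,F} --a--> {A,B,C,D,E,F}  [new]
{A,B,C,E,F} --b--> {A,B,C,D,E,F}  [seen]
{A,B,C,E,F} --c--> {A,B,C,D,E,F}  [seen]
{A,B,D,E,F} --a--> {A,B,C,D,E,F}  [seen]
{A,B,D,E,F} --b--> {A,B,C,D,E,F}  [seen]
{A,B,D,E,F} --c--> {A,B,C,D,E,F}  [seen]
{A,B,C,D,E} --a--> {A,B,C,D,E,F}  [seen]
{A,B,C,D,E} --b--> {A,B,C,D,E,F}  [seen]
{A,B,C,D,E} --c--> {A,B,C,D,E,F}  [seen]
{A,B,C,D,E,F} --a--> {A,B,C,D,E,F}  [seen]
{A,B,C,D,E,F} --b--> {A,B,C,D,E,F}  [seen]
{A,B,C,D,E,F} --c--> {A,B,C,D,E,F}  [seen]
Reachable DFA states: {A,B}, {A,B,C,E,F}, {A,B,D,E,F}, {A,B,C,D,E}, {A,B,C,D,E,F}.
{B,F} is not among them.

no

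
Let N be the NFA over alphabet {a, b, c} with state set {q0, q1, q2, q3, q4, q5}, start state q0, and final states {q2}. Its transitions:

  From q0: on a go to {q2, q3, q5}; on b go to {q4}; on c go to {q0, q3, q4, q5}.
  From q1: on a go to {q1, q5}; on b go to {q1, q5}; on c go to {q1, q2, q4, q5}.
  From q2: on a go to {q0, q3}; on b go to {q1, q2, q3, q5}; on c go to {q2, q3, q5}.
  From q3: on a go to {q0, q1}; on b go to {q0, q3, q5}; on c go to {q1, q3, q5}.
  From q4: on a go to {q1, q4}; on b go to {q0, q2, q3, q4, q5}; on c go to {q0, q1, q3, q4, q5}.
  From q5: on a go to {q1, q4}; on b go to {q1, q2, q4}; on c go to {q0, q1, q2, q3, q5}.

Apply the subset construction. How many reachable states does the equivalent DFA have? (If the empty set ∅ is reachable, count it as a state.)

11

Start state of the DFA: {q0}.
{q0} --a--> {q2, q3, q5}  [new]
{q0} --b--> {q4}  [new]
{q0} --c--> {q0, q3, q4, q5}  [new]
{q2, q3, q5} --a--> {q0, q1, q3, q4}  [new]
{q2, q3, q5} --b--> {q0, q1, q2, q3, q4, q5}  [new]
{q2, q3, q5} --c--> {q0, q1, q2, q3, q5}  [new]
{q4} --a--> {q1, q4}  [new]
{q4} --b--> {q0, q2, q3, q4, q5}  [new]
{q4} --c--> {q0, q1, q3, q4, q5}  [new]
{q0, q3, q4, q5} --a--> {q0, q1, q2, q3, q4, q5}  [seen]
{q0, q3, q4, q5} --b--> {q0, q1, q2, q3, q4, q5}  [seen]
{q0, q3, q4, q5} --c--> {q0, q1, q2, q3, q4, q5}  [seen]
{q0, q1, q3, q4} --a--> {q0, q1, q2, q3, q4, q5}  [seen]
{q0, q1, q3, q4} --b--> {q0, q1, q2, q3, q4, q5}  [seen]
{q0, q1, q3, q4} --c--> {q0, q1, q2, q3, q4, q5}  [seen]
{q0, q1, q2, q3, q4, q5} --a--> {q0, q1, q2, q3, q4, q5}  [seen]
{q0, q1, q2, q3, q4, q5} --b--> {q0, q1, q2, q3, q4, q5}  [seen]
{q0, q1, q2, q3, q4, q5} --c--> {q0, q1, q2, q3, q4, q5}  [seen]
{q0, q1, q2, q3, q5} --a--> {q0, q1, q2, q3, q4, q5}  [seen]
{q0, q1, q2, q3, q5} --b--> {q0, q1, q2, q3, q4, q5}  [seen]
{q0, q1, q2, q3, q5} --c--> {q0, q1, q2, q3, q4, q5}  [seen]
{q1, q4} --a--> {q1, q4, q5}  [new]
{q1, q4} --b--> {q0, q1, q2, q3, q4, q5}  [seen]
{q1, q4} --c--> {q0, q1, q2, q3, q4, q5}  [seen]
{q0, q2, q3, q4, q5} --a--> {q0, q1, q2, q3, q4, q5}  [seen]
{q0, q2, q3, q4, q5} --b--> {q0, q1, q2, q3, q4, q5}  [seen]
{q0, q2, q3, q4, q5} --c--> {q0, q1, q2, q3, q4, q5}  [seen]
{q0, q1, q3, q4, q5} --a--> {q0, q1, q2, q3, q4, q5}  [seen]
{q0, q1, q3, q4, q5} --b--> {q0, q1, q2, q3, q4, q5}  [seen]
{q0, q1, q3, q4, q5} --c--> {q0, q1, q2, q3, q4, q5}  [seen]
{q1, q4, q5} --a--> {q1, q4, q5}  [seen]
{q1, q4, q5} --b--> {q0, q1, q2, q3, q4, q5}  [seen]
{q1, q4, q5} --c--> {q0, q1, q2, q3, q4, q5}  [seen]
Reachable DFA states: {q0}, {q2, q3, q5}, {q4}, {q0, q3, q4, q5}, {q0, q1, q3, q4}, {q0, q1, q2, q3, q4, q5}, {q0, q1, q2, q3, q5}, {q1, q4}, {q0, q2, q3, q4, q5}, {q0, q1, q3, q4, q5}, {q1, q4, q5}.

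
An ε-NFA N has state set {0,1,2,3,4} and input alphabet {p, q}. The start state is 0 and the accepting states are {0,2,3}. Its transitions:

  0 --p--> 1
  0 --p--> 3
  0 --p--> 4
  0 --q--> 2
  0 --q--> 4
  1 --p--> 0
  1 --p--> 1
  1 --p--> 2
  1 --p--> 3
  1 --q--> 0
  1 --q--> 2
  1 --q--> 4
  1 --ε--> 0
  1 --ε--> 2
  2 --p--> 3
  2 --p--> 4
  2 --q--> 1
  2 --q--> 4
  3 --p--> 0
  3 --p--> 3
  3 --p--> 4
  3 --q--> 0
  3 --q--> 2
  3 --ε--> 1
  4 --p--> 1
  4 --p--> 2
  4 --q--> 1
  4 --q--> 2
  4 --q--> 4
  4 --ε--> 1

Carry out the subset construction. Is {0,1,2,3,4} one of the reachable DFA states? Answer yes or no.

Start state of the DFA: {0} (ε-closure of the NFA start).
{0} --p--> {0,1,2,3,4}  [new]
{0} --q--> {0,1,2,4}  [new]
{0,1,2,3,4} --p--> {0,1,2,3,4}  [seen]
{0,1,2,3,4} --q--> {0,1,2,4}  [seen]
{0,1,2,4} --p--> {0,1,2,3,4}  [seen]
{0,1,2,4} --q--> {0,1,2,4}  [seen]
Reachable DFA states: {0}, {0,1,2,3,4}, {0,1,2,4}.
{0,1,2,3,4} is among them.

yes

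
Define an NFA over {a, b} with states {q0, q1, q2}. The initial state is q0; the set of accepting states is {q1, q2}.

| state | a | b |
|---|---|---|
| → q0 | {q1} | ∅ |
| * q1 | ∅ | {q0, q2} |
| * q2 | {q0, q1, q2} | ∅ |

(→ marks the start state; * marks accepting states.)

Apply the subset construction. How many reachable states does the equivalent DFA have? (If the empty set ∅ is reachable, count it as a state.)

Start state of the DFA: {q0}.
{q0} --a--> {q1}  [new]
{q0} --b--> ∅  [new]
{q1} --a--> ∅  [seen]
{q1} --b--> {q0, q2}  [new]
∅ --a--> ∅  [seen]
∅ --b--> ∅  [seen]
{q0, q2} --a--> {q0, q1, q2}  [new]
{q0, q2} --b--> ∅  [seen]
{q0, q1, q2} --a--> {q0, q1, q2}  [seen]
{q0, q1, q2} --b--> {q0, q2}  [seen]
Reachable DFA states: {q0}, {q1}, ∅, {q0, q2}, {q0, q1, q2}.

5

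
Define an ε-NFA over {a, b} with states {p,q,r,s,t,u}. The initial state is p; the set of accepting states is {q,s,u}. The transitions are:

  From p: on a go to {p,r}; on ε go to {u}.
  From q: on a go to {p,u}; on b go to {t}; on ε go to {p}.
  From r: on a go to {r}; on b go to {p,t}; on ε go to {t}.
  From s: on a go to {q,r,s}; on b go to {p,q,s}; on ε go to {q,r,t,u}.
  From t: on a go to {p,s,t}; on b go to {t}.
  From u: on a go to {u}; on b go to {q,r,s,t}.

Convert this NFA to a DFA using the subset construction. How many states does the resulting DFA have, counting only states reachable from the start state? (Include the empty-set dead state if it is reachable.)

Start state of the DFA: {p,u} (ε-closure of the NFA start).
{p,u} --a--> {p,r,t,u}  [new]
{p,u} --b--> {p,q,r,s,t,u}  [new]
{p,r,t,u} --a--> {p,q,r,s,t,u}  [seen]
{p,r,t,u} --b--> {p,q,r,s,t,u}  [seen]
{p,q,r,s,t,u} --a--> {p,q,r,s,t,u}  [seen]
{p,q,r,s,t,u} --b--> {p,q,r,s,t,u}  [seen]
Reachable DFA states: {p,u}, {p,r,t,u}, {p,q,r,s,t,u}.

3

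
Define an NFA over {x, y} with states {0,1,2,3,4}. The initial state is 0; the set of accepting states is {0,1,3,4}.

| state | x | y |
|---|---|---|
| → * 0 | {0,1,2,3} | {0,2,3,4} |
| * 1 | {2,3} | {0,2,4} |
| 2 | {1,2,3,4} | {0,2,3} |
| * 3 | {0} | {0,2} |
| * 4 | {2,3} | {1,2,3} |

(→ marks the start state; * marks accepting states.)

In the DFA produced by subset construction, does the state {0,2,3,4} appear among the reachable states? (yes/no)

Start state of the DFA: {0}.
{0} --x--> {0,1,2,3}  [new]
{0} --y--> {0,2,3,4}  [new]
{0,1,2,3} --x--> {0,1,2,3,4}  [new]
{0,1,2,3} --y--> {0,2,3,4}  [seen]
{0,2,3,4} --x--> {0,1,2,3,4}  [seen]
{0,2,3,4} --y--> {0,1,2,3,4}  [seen]
{0,1,2,3,4} --x--> {0,1,2,3,4}  [seen]
{0,1,2,3,4} --y--> {0,1,2,3,4}  [seen]
Reachable DFA states: {0}, {0,1,2,3}, {0,2,3,4}, {0,1,2,3,4}.
{0,2,3,4} is among them.

yes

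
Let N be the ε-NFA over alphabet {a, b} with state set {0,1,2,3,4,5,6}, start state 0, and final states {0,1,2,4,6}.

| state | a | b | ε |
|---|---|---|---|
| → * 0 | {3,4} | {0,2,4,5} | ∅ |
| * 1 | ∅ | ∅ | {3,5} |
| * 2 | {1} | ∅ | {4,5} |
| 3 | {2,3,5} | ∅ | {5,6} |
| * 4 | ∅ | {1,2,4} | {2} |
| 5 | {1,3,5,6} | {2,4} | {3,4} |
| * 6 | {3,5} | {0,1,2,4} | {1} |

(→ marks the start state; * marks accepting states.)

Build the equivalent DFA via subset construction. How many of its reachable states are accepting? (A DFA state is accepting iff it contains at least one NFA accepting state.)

3

Start state of the DFA: {0} (ε-closure of the NFA start).
{0} --a--> {1,2,3,4,5,6}  [new]
{0} --b--> {0,1,2,3,4,5,6}  [new]
{1,2,3,4,5,6} --a--> {1,2,3,4,5,6}  [seen]
{1,2,3,4,5,6} --b--> {0,1,2,3,4,5,6}  [seen]
{0,1,2,3,4,5,6} --a--> {1,2,3,4,5,6}  [seen]
{0,1,2,3,4,5,6} --b--> {0,1,2,3,4,5,6}  [seen]
Reachable DFA states: {0}, {1,2,3,4,5,6}, {0,1,2,3,4,5,6}.
Accepting DFA states (contain an NFA accepting state): {0}, {1,2,3,4,5,6}, {0,1,2,3,4,5,6}.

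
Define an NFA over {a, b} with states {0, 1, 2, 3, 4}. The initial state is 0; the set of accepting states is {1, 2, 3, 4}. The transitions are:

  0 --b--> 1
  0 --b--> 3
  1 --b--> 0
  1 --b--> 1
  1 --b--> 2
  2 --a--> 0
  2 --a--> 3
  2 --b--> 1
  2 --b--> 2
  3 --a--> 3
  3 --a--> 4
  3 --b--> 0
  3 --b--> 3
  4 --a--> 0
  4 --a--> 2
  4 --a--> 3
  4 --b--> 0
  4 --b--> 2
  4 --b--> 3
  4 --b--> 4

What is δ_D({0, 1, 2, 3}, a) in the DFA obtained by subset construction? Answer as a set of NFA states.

δ(0,a) = ∅; δ(1,a) = ∅; δ(2,a) = {0, 3}; δ(3,a) = {3, 4}.
Union: {0, 3, 4}.

{0, 3, 4}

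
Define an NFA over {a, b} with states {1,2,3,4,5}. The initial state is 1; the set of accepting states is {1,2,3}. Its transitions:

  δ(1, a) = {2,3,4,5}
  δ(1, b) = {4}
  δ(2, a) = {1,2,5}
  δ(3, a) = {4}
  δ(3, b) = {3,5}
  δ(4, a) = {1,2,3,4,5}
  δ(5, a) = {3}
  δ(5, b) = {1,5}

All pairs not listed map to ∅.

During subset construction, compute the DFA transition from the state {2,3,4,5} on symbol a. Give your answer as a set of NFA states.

{1,2,3,4,5}

δ(2,a) = {1,2,5}; δ(3,a) = {4}; δ(4,a) = {1,2,3,4,5}; δ(5,a) = {3}.
Union: {1,2,3,4,5}.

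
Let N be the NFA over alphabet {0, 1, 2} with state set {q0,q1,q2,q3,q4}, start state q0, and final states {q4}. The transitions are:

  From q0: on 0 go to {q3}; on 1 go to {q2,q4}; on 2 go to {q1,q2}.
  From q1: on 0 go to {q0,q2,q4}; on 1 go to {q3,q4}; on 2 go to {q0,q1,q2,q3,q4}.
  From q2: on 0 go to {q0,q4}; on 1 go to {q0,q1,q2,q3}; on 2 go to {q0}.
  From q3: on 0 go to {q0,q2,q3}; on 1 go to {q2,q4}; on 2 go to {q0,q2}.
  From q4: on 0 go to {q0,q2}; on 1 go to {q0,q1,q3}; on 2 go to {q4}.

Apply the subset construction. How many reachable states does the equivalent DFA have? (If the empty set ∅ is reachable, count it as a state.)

15

Start state of the DFA: {q0}.
{q0} --0--> {q3}  [new]
{q0} --1--> {q2,q4}  [new]
{q0} --2--> {q1,q2}  [new]
{q3} --0--> {q0,q2,q3}  [new]
{q3} --1--> {q2,q4}  [seen]
{q3} --2--> {q0,q2}  [new]
{q2,q4} --0--> {q0,q2,q4}  [new]
{q2,q4} --1--> {q0,q1,q2,q3}  [new]
{q2,q4} --2--> {q0,q4}  [new]
{q1,q2} --0--> {q0,q2,q4}  [seen]
{q1,q2} --1--> {q0,q1,q2,q3,q4}  [new]
{q1,q2} --2--> {q0,q1,q2,q3,q4}  [seen]
{q0,q2,q3} --0--> {q0,q2,q3,q4}  [new]
{q0,q2,q3} --1--> {q0,q1,q2,q3,q4}  [seen]
{q0,q2,q3} --2--> {q0,q1,q2}  [new]
{q0,q2} --0--> {q0,q3,q4}  [new]
{q0,q2} --1--> {q0,q1,q2,q3,q4}  [seen]
{q0,q2} --2--> {q0,q1,q2}  [seen]
{q0,q2,q4} --0--> {q0,q2,q3,q4}  [seen]
{q0,q2,q4} --1--> {q0,q1,q2,q3,q4}  [seen]
{q0,q2,q4} --2--> {q0,q1,q2,q4}  [new]
{q0,q1,q2,q3} --0--> {q0,q2,q3,q4}  [seen]
{q0,q1,q2,q3} --1--> {q0,q1,q2,q3,q4}  [seen]
{q0,q1,q2,q3} --2--> {q0,q1,q2,q3,q4}  [seen]
{q0,q4} --0--> {q0,q2,q3}  [seen]
{q0,q4} --1--> {q0,q1,q2,q3,q4}  [seen]
{q0,q4} --2--> {q1,q2,q4}  [new]
{q0,q1,q2,q3,q4} --0--> {q0,q2,q3,q4}  [seen]
{q0,q1,q2,q3,q4} --1--> {q0,q1,q2,q3,q4}  [seen]
{q0,q1,q2,q3,q4} --2--> {q0,q1,q2,q3,q4}  [seen]
{q0,q2,q3,q4} --0--> {q0,q2,q3,q4}  [seen]
{q0,q2,q3,q4} --1--> {q0,q1,q2,q3,q4}  [seen]
{q0,q2,q3,q4} --2--> {q0,q1,q2,q4}  [seen]
{q0,q1,q2} --0--> {q0,q2,q3,q4}  [seen]
{q0,q1,q2} --1--> {q0,q1,q2,q3,q4}  [seen]
{q0,q1,q2} --2--> {q0,q1,q2,q3,q4}  [seen]
{q0,q3,q4} --0--> {q0,q2,q3}  [seen]
{q0,q3,q4} --1--> {q0,q1,q2,q3,q4}  [seen]
{q0,q3,q4} --2--> {q0,q1,q2,q4}  [seen]
{q0,q1,q2,q4} --0--> {q0,q2,q3,q4}  [seen]
{q0,q1,q2,q4} --1--> {q0,q1,q2,q3,q4}  [seen]
{q0,q1,q2,q4} --2--> {q0,q1,q2,q3,q4}  [seen]
{q1,q2,q4} --0--> {q0,q2,q4}  [seen]
{q1,q2,q4} --1--> {q0,q1,q2,q3,q4}  [seen]
{q1,q2,q4} --2--> {q0,q1,q2,q3,q4}  [seen]
Reachable DFA states: {q0}, {q3}, {q2,q4}, {q1,q2}, {q0,q2,q3}, {q0,q2}, {q0,q2,q4}, {q0,q1,q2,q3}, {q0,q4}, {q0,q1,q2,q3,q4}, {q0,q2,q3,q4}, {q0,q1,q2}, {q0,q3,q4}, {q0,q1,q2,q4}, {q1,q2,q4}.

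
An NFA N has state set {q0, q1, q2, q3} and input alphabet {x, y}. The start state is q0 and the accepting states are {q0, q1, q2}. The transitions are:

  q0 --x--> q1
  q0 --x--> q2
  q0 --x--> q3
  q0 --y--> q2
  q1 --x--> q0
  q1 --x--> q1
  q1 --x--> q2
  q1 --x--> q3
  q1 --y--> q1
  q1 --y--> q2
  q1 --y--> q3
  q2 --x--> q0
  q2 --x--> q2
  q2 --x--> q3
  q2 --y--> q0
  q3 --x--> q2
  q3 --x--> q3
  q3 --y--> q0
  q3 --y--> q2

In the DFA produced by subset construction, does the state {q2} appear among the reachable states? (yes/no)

yes

Start state of the DFA: {q0}.
{q0} --x--> {q1, q2, q3}  [new]
{q0} --y--> {q2}  [new]
{q1, q2, q3} --x--> {q0, q1, q2, q3}  [new]
{q1, q2, q3} --y--> {q0, q1, q2, q3}  [seen]
{q2} --x--> {q0, q2, q3}  [new]
{q2} --y--> {q0}  [seen]
{q0, q1, q2, q3} --x--> {q0, q1, q2, q3}  [seen]
{q0, q1, q2, q3} --y--> {q0, q1, q2, q3}  [seen]
{q0, q2, q3} --x--> {q0, q1, q2, q3}  [seen]
{q0, q2, q3} --y--> {q0, q2}  [new]
{q0, q2} --x--> {q0, q1, q2, q3}  [seen]
{q0, q2} --y--> {q0, q2}  [seen]
Reachable DFA states: {q0}, {q1, q2, q3}, {q2}, {q0, q1, q2, q3}, {q0, q2, q3}, {q0, q2}.
{q2} is among them.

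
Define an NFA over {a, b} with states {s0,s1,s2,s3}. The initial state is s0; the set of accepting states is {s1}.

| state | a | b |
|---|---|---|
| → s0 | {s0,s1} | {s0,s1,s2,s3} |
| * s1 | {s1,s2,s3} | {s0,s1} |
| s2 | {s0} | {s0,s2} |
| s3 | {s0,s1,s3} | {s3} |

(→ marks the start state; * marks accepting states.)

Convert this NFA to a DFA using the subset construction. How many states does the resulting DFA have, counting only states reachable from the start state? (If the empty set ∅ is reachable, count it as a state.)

Start state of the DFA: {s0}.
{s0} --a--> {s0,s1}  [new]
{s0} --b--> {s0,s1,s2,s3}  [new]
{s0,s1} --a--> {s0,s1,s2,s3}  [seen]
{s0,s1} --b--> {s0,s1,s2,s3}  [seen]
{s0,s1,s2,s3} --a--> {s0,s1,s2,s3}  [seen]
{s0,s1,s2,s3} --b--> {s0,s1,s2,s3}  [seen]
Reachable DFA states: {s0}, {s0,s1}, {s0,s1,s2,s3}.

3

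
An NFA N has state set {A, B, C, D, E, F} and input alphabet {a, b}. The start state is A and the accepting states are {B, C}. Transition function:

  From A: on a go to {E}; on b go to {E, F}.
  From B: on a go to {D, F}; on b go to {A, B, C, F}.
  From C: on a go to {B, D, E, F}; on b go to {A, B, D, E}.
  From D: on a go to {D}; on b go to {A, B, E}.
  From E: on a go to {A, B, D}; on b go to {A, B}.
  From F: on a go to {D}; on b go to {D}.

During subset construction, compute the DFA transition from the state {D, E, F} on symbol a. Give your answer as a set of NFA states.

δ(D,a) = {D}; δ(E,a) = {A, B, D}; δ(F,a) = {D}.
Union: {A, B, D}.

{A, B, D}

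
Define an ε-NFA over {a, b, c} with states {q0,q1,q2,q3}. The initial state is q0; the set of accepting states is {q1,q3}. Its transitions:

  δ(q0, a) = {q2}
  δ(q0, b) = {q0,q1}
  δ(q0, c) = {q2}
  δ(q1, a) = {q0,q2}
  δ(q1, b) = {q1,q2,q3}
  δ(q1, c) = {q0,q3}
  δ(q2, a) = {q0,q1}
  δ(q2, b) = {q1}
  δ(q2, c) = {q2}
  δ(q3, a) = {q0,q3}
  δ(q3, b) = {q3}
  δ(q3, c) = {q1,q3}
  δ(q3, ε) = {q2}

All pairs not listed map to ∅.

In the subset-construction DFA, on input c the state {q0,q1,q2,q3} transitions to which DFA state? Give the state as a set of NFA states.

{q0,q1,q2,q3}

δ(q0,c) = {q2}; δ(q1,c) = {q0,q3}; δ(q2,c) = {q2}; δ(q3,c) = {q1,q3}.
Union: {q0,q1,q2,q3}.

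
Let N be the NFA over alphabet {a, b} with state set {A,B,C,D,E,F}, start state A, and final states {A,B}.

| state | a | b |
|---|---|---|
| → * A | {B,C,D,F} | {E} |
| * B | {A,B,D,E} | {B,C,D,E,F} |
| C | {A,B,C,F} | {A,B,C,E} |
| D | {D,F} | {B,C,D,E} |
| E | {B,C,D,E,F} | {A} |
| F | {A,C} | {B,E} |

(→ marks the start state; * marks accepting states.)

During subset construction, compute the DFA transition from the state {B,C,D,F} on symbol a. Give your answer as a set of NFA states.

δ(B,a) = {A,B,D,E}; δ(C,a) = {A,B,C,F}; δ(D,a) = {D,F}; δ(F,a) = {A,C}.
Union: {A,B,C,D,E,F}.

{A,B,C,D,E,F}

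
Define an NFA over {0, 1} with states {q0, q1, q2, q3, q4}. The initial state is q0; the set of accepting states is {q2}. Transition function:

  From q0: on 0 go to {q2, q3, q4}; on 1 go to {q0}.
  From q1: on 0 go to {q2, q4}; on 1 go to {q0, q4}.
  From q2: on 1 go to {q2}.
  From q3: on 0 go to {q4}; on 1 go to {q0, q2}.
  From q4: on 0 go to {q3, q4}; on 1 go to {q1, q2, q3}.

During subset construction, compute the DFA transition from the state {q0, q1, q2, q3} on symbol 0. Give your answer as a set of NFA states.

δ(q0,0) = {q2, q3, q4}; δ(q1,0) = {q2, q4}; δ(q2,0) = ∅; δ(q3,0) = {q4}.
Union: {q2, q3, q4}.

{q2, q3, q4}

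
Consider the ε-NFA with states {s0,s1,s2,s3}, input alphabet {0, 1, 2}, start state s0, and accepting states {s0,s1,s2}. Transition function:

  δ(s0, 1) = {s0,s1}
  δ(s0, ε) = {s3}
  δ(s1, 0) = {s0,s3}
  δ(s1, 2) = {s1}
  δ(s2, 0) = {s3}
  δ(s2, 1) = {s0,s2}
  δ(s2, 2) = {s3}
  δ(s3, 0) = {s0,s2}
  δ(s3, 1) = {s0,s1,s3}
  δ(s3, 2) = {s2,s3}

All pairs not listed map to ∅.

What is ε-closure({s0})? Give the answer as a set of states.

{s0,s3}

Begin with {s0}.
s0 →ε {s3}; add s3.
ε-closure = {s0,s3}.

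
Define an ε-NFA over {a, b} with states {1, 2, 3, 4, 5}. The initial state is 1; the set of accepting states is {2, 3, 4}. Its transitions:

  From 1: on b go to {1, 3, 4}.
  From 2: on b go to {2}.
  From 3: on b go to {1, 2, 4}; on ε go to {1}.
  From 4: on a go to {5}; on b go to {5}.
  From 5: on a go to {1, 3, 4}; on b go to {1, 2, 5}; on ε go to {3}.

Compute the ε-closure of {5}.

{1, 3, 5}

Begin with {5}.
5 →ε {3}; add 3.
3 →ε {1}; add 1.
ε-closure = {1, 3, 5}.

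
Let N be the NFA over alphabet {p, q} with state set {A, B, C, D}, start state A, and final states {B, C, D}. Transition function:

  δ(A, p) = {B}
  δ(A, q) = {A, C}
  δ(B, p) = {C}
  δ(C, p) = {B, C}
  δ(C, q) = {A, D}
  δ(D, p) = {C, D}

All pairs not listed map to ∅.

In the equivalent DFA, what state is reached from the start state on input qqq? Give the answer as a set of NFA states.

Start: {A}.
δ(A,q) = {A, C}.
Union: {A, C}.
After q: {A, C}.
δ(A,q) = {A, C}; δ(C,q) = {A, D}.
Union: {A, C, D}.
After q: {A, C, D}.
δ(A,q) = {A, C}; δ(C,q) = {A, D}; δ(D,q) = ∅.
Union: {A, C, D}.
After q: {A, C, D}.

{A, C, D}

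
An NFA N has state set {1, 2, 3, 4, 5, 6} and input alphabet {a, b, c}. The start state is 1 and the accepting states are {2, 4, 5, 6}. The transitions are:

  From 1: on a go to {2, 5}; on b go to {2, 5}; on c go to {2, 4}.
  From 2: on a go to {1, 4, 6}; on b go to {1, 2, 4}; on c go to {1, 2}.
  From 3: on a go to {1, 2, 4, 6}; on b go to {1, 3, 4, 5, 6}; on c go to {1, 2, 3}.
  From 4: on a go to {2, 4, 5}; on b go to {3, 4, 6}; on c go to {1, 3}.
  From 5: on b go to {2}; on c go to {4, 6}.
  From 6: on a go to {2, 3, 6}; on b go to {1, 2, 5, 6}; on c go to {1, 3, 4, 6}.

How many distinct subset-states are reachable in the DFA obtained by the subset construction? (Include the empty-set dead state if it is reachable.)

12

Start state of the DFA: {1}.
{1} --a--> {2, 5}  [new]
{1} --b--> {2, 5}  [seen]
{1} --c--> {2, 4}  [new]
{2, 5} --a--> {1, 4, 6}  [new]
{2, 5} --b--> {1, 2, 4}  [new]
{2, 5} --c--> {1, 2, 4, 6}  [new]
{2, 4} --a--> {1, 2, 4, 5, 6}  [new]
{2, 4} --b--> {1, 2, 3, 4, 6}  [new]
{2, 4} --c--> {1, 2, 3}  [new]
{1, 4, 6} --a--> {2, 3, 4, 5, 6}  [new]
{1, 4, 6} --b--> {1, 2, 3, 4, 5, 6}  [new]
{1, 4, 6} --c--> {1, 2, 3, 4, 6}  [seen]
{1, 2, 4} --a--> {1, 2, 4, 5, 6}  [seen]
{1, 2, 4} --b--> {1, 2, 3, 4, 5, 6}  [seen]
{1, 2, 4} --c--> {1, 2, 3, 4}  [new]
{1, 2, 4, 6} --a--> {1, 2, 3, 4, 5, 6}  [seen]
{1, 2, 4, 6} --b--> {1, 2, 3, 4, 5, 6}  [seen]
{1, 2, 4, 6} --c--> {1, 2, 3, 4, 6}  [seen]
{1, 2, 4, 5, 6} --a--> {1, 2, 3, 4, 5, 6}  [seen]
{1, 2, 4, 5, 6} --b--> {1, 2, 3, 4, 5, 6}  [seen]
{1, 2, 4, 5, 6} --c--> {1, 2, 3, 4, 6}  [seen]
{1, 2, 3, 4, 6} --a--> {1, 2, 3, 4, 5, 6}  [seen]
{1, 2, 3, 4, 6} --b--> {1, 2, 3, 4, 5, 6}  [seen]
{1, 2, 3, 4, 6} --c--> {1, 2, 3, 4, 6}  [seen]
{1, 2, 3} --a--> {1, 2, 4, 5, 6}  [seen]
{1, 2, 3} --b--> {1, 2, 3, 4, 5, 6}  [seen]
{1, 2, 3} --c--> {1, 2, 3, 4}  [seen]
{2, 3, 4, 5, 6} --a--> {1, 2, 3, 4, 5, 6}  [seen]
{2, 3, 4, 5, 6} --b--> {1, 2, 3, 4, 5, 6}  [seen]
{2, 3, 4, 5, 6} --c--> {1, 2, 3, 4, 6}  [seen]
{1, 2, 3, 4, 5, 6} --a--> {1, 2, 3, 4, 5, 6}  [seen]
{1, 2, 3, 4, 5, 6} --b--> {1, 2, 3, 4, 5, 6}  [seen]
{1, 2, 3, 4, 5, 6} --c--> {1, 2, 3, 4, 6}  [seen]
{1, 2, 3, 4} --a--> {1, 2, 4, 5, 6}  [seen]
{1, 2, 3, 4} --b--> {1, 2, 3, 4, 5, 6}  [seen]
{1, 2, 3, 4} --c--> {1, 2, 3, 4}  [seen]
Reachable DFA states: {1}, {2, 5}, {2, 4}, {1, 4, 6}, {1, 2, 4}, {1, 2, 4, 6}, {1, 2, 4, 5, 6}, {1, 2, 3, 4, 6}, {1, 2, 3}, {2, 3, 4, 5, 6}, {1, 2, 3, 4, 5, 6}, {1, 2, 3, 4}.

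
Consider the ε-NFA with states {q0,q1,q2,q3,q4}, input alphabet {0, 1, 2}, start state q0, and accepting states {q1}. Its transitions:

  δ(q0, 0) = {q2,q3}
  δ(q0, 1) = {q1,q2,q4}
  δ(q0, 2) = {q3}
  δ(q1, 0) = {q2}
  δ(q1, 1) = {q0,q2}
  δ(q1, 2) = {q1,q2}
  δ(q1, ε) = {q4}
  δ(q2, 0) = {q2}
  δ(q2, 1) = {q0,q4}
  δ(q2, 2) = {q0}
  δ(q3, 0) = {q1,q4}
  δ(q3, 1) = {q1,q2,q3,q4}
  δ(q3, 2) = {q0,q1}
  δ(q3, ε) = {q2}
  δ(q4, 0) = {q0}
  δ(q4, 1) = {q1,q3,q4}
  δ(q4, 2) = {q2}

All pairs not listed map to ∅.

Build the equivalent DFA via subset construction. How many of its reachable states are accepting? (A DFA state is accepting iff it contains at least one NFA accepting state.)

5

Start state of the DFA: {q0} (ε-closure of the NFA start).
{q0} --0--> {q2,q3}  [new]
{q0} --1--> {q1,q2,q4}  [new]
{q0} --2--> {q2,q3}  [seen]
{q2,q3} --0--> {q1,q2,q4}  [seen]
{q2,q3} --1--> {q0,q1,q2,q3,q4}  [new]
{q2,q3} --2--> {q0,q1,q4}  [new]
{q1,q2,q4} --0--> {q0,q2}  [new]
{q1,q2,q4} --1--> {q0,q1,q2,q3,q4}  [seen]
{q1,q2,q4} --2--> {q0,q1,q2,q4}  [new]
{q0,q1,q2,q3,q4} --0--> {q0,q1,q2,q3,q4}  [seen]
{q0,q1,q2,q3,q4} --1--> {q0,q1,q2,q3,q4}  [seen]
{q0,q1,q2,q3,q4} --2--> {q0,q1,q2,q3,q4}  [seen]
{q0,q1,q4} --0--> {q0,q2,q3}  [new]
{q0,q1,q4} --1--> {q0,q1,q2,q3,q4}  [seen]
{q0,q1,q4} --2--> {q1,q2,q3,q4}  [new]
{q0,q2} --0--> {q2,q3}  [seen]
{q0,q2} --1--> {q0,q1,q2,q4}  [seen]
{q0,q2} --2--> {q0,q2,q3}  [seen]
{q0,q1,q2,q4} --0--> {q0,q2,q3}  [seen]
{q0,q1,q2,q4} --1--> {q0,q1,q2,q3,q4}  [seen]
{q0,q1,q2,q4} --2--> {q0,q1,q2,q3,q4}  [seen]
{q0,q2,q3} --0--> {q1,q2,q3,q4}  [seen]
{q0,q2,q3} --1--> {q0,q1,q2,q3,q4}  [seen]
{q0,q2,q3} --2--> {q0,q1,q2,q3,q4}  [seen]
{q1,q2,q3,q4} --0--> {q0,q1,q2,q4}  [seen]
{q1,q2,q3,q4} --1--> {q0,q1,q2,q3,q4}  [seen]
{q1,q2,q3,q4} --2--> {q0,q1,q2,q4}  [seen]
Reachable DFA states: {q0}, {q2,q3}, {q1,q2,q4}, {q0,q1,q2,q3,q4}, {q0,q1,q4}, {q0,q2}, {q0,q1,q2,q4}, {q0,q2,q3}, {q1,q2,q3,q4}.
Accepting DFA states (contain an NFA accepting state): {q1,q2,q4}, {q0,q1,q2,q3,q4}, {q0,q1,q4}, {q0,q1,q2,q4}, {q1,q2,q3,q4}.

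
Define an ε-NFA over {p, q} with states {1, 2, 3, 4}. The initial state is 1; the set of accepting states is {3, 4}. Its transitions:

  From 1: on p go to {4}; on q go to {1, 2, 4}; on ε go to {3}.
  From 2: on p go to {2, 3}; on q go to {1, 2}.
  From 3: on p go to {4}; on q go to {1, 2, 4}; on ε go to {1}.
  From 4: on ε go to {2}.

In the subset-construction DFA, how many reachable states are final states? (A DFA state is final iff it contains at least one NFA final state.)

4

Start state of the DFA: {1, 3} (ε-closure of the NFA start).
{1, 3} --p--> {2, 4}  [new]
{1, 3} --q--> {1, 2, 3, 4}  [new]
{2, 4} --p--> {1, 2, 3}  [new]
{2, 4} --q--> {1, 2, 3}  [seen]
{1, 2, 3, 4} --p--> {1, 2, 3, 4}  [seen]
{1, 2, 3, 4} --q--> {1, 2, 3, 4}  [seen]
{1, 2, 3} --p--> {1, 2, 3, 4}  [seen]
{1, 2, 3} --q--> {1, 2, 3, 4}  [seen]
Reachable DFA states: {1, 3}, {2, 4}, {1, 2, 3, 4}, {1, 2, 3}.
Accepting DFA states (contain an NFA accepting state): {1, 3}, {2, 4}, {1, 2, 3, 4}, {1, 2, 3}.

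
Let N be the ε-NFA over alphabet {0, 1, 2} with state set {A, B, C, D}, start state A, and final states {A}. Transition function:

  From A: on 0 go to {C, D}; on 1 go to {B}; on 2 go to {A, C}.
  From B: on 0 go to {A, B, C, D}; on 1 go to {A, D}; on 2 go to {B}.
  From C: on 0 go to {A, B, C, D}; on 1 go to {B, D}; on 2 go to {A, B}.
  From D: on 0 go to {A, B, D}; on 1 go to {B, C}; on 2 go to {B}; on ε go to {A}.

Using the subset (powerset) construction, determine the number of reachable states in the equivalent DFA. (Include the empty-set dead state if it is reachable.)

10

Start state of the DFA: {A} (ε-closure of the NFA start).
{A} --0--> {A, C, D}  [new]
{A} --1--> {B}  [new]
{A} --2--> {A, C}  [new]
{A, C, D} --0--> {A, B, C, D}  [new]
{A, C, D} --1--> {A, B, C, D}  [seen]
{A, C, D} --2--> {A, B, C}  [new]
{B} --0--> {A, B, C, D}  [seen]
{B} --1--> {A, D}  [new]
{B} --2--> {B}  [seen]
{A, C} --0--> {A, B, C, D}  [seen]
{A, C} --1--> {A, B, D}  [new]
{A, C} --2--> {A, B, C}  [seen]
{A, B, C, D} --0--> {A, B, C, D}  [seen]
{A, B, C, D} --1--> {A, B, C, D}  [seen]
{A, B, C, D} --2--> {A, B, C}  [seen]
{A, B, C} --0--> {A, B, C, D}  [seen]
{A, B, C} --1--> {A, B, D}  [seen]
{A, B, C} --2--> {A, B, C}  [seen]
{A, D} --0--> {A, B, C, D}  [seen]
{A, D} --1--> {B, C}  [new]
{A, D} --2--> {A, B, C}  [seen]
{A, B, D} --0--> {A, B, C, D}  [seen]
{A, B, D} --1--> {A, B, C, D}  [seen]
{A, B, D} --2--> {A, B, C}  [seen]
{B, C} --0--> {A, B, C, D}  [seen]
{B, C} --1--> {A, B, D}  [seen]
{B, C} --2--> {A, B}  [new]
{A, B} --0--> {A, B, C, D}  [seen]
{A, B} --1--> {A, B, D}  [seen]
{A, B} --2--> {A, B, C}  [seen]
Reachable DFA states: {A}, {A, C, D}, {B}, {A, C}, {A, B, C, D}, {A, B, C}, {A, D}, {A, B, D}, {B, C}, {A, B}.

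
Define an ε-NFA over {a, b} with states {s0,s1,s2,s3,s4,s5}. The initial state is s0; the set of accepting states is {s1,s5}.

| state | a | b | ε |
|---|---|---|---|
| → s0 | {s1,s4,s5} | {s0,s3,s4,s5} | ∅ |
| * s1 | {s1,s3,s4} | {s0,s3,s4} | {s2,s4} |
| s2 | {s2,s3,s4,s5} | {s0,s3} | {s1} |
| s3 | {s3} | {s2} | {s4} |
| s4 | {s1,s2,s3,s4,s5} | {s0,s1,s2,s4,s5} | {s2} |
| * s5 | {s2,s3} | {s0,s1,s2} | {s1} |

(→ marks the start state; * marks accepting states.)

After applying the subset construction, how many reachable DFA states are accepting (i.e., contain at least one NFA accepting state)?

3

Start state of the DFA: {s0} (ε-closure of the NFA start).
{s0} --a--> {s1,s2,s4,s5}  [new]
{s0} --b--> {s0,s1,s2,s3,s4,s5}  [new]
{s1,s2,s4,s5} --a--> {s1,s2,s3,s4,s5}  [new]
{s1,s2,s4,s5} --b--> {s0,s1,s2,s3,s4,s5}  [seen]
{s0,s1,s2,s3,s4,s5} --a--> {s1,s2,s3,s4,s5}  [seen]
{s0,s1,s2,s3,s4,s5} --b--> {s0,s1,s2,s3,s4,s5}  [seen]
{s1,s2,s3,s4,s5} --a--> {s1,s2,s3,s4,s5}  [seen]
{s1,s2,s3,s4,s5} --b--> {s0,s1,s2,s3,s4,s5}  [seen]
Reachable DFA states: {s0}, {s1,s2,s4,s5}, {s0,s1,s2,s3,s4,s5}, {s1,s2,s3,s4,s5}.
Accepting DFA states (contain an NFA accepting state): {s1,s2,s4,s5}, {s0,s1,s2,s3,s4,s5}, {s1,s2,s3,s4,s5}.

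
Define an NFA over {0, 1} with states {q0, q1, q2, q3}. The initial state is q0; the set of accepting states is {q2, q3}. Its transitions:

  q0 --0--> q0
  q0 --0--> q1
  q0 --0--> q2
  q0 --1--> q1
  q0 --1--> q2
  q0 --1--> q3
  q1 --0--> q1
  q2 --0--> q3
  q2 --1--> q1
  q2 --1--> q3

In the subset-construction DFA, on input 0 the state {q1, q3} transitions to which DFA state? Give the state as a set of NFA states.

δ(q1,0) = {q1}; δ(q3,0) = ∅.
Union: {q1}.

{q1}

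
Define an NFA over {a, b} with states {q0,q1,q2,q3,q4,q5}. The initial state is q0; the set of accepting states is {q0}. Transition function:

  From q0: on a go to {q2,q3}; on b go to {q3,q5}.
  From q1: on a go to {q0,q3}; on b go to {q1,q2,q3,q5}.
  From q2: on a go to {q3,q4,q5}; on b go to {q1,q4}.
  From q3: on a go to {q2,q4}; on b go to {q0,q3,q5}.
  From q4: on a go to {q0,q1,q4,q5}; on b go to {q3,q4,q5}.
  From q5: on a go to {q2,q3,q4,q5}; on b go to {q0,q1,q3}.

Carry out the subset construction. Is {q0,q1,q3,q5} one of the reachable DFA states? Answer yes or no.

yes

Start state of the DFA: {q0}.
{q0} --a--> {q2,q3}  [new]
{q0} --b--> {q3,q5}  [new]
{q2,q3} --a--> {q2,q3,q4,q5}  [new]
{q2,q3} --b--> {q0,q1,q3,q4,q5}  [new]
{q3,q5} --a--> {q2,q3,q4,q5}  [seen]
{q3,q5} --b--> {q0,q1,q3,q5}  [new]
{q2,q3,q4,q5} --a--> {q0,q1,q2,q3,q4,q5}  [new]
{q2,q3,q4,q5} --b--> {q0,q1,q3,q4,q5}  [seen]
{q0,q1,q3,q4,q5} --a--> {q0,q1,q2,q3,q4,q5}  [seen]
{q0,q1,q3,q4,q5} --b--> {q0,q1,q2,q3,q4,q5}  [seen]
{q0,q1,q3,q5} --a--> {q0,q2,q3,q4,q5}  [new]
{q0,q1,q3,q5} --b--> {q0,q1,q2,q3,q5}  [new]
{q0,q1,q2,q3,q4,q5} --a--> {q0,q1,q2,q3,q4,q5}  [seen]
{q0,q1,q2,q3,q4,q5} --b--> {q0,q1,q2,q3,q4,q5}  [seen]
{q0,q2,q3,q4,q5} --a--> {q0,q1,q2,q3,q4,q5}  [seen]
{q0,q2,q3,q4,q5} --b--> {q0,q1,q3,q4,q5}  [seen]
{q0,q1,q2,q3,q5} --a--> {q0,q2,q3,q4,q5}  [seen]
{q0,q1,q2,q3,q5} --b--> {q0,q1,q2,q3,q4,q5}  [seen]
Reachable DFA states: {q0}, {q2,q3}, {q3,q5}, {q2,q3,q4,q5}, {q0,q1,q3,q4,q5}, {q0,q1,q3,q5}, {q0,q1,q2,q3,q4,q5}, {q0,q2,q3,q4,q5}, {q0,q1,q2,q3,q5}.
{q0,q1,q3,q5} is among them.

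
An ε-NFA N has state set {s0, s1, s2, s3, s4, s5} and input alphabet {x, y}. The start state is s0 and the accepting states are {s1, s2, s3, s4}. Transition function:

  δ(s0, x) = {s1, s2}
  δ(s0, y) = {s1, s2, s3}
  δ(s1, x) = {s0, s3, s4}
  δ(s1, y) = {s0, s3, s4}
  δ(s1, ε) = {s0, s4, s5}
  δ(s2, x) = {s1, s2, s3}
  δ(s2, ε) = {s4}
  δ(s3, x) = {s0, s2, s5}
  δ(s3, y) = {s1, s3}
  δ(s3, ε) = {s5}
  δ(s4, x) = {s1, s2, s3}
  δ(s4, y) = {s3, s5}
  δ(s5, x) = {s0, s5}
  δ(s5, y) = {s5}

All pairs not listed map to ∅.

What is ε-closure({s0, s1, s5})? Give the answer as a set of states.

Begin with {s0, s1, s5}.
s1 →ε {s0, s4, s5}; add s4.
ε-closure = {s0, s1, s4, s5}.

{s0, s1, s4, s5}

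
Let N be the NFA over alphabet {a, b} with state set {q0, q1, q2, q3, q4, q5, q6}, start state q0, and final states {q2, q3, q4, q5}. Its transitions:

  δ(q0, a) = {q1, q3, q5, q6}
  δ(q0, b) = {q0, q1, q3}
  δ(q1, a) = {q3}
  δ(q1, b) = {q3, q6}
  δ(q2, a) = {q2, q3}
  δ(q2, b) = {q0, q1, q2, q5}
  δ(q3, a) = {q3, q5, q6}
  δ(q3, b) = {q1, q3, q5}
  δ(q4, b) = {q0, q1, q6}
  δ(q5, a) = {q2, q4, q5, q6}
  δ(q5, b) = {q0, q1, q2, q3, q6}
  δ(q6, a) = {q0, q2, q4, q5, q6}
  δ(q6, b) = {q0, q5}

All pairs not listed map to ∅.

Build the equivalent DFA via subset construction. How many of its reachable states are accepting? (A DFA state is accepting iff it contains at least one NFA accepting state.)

Start state of the DFA: {q0}.
{q0} --a--> {q1, q3, q5, q6}  [new]
{q0} --b--> {q0, q1, q3}  [new]
{q1, q3, q5, q6} --a--> {q0, q2, q3, q4, q5, q6}  [new]
{q1, q3, q5, q6} --b--> {q0, q1, q2, q3, q5, q6}  [new]
{q0, q1, q3} --a--> {q1, q3, q5, q6}  [seen]
{q0, q1, q3} --b--> {q0, q1, q3, q5, q6}  [new]
{q0, q2, q3, q4, q5, q6} --a--> {q0, q1, q2, q3, q4, q5, q6}  [new]
{q0, q2, q3, q4, q5, q6} --b--> {q0, q1, q2, q3, q5, q6}  [seen]
{q0, q1, q2, q3, q5, q6} --a--> {q0, q1, q2, q3, q4, q5, q6}  [seen]
{q0, q1, q2, q3, q5, q6} --b--> {q0, q1, q2, q3, q5, q6}  [seen]
{q0, q1, q3, q5, q6} --a--> {q0, q1, q2, q3, q4, q5, q6}  [seen]
{q0, q1, q3, q5, q6} --b--> {q0, q1, q2, q3, q5, q6}  [seen]
{q0, q1, q2, q3, q4, q5, q6} --a--> {q0, q1, q2, q3, q4, q5, q6}  [seen]
{q0, q1, q2, q3, q4, q5, q6} --b--> {q0, q1, q2, q3, q5, q6}  [seen]
Reachable DFA states: {q0}, {q1, q3, q5, q6}, {q0, q1, q3}, {q0, q2, q3, q4, q5, q6}, {q0, q1, q2, q3, q5, q6}, {q0, q1, q3, q5, q6}, {q0, q1, q2, q3, q4, q5, q6}.
Accepting DFA states (contain an NFA accepting state): {q1, q3, q5, q6}, {q0, q1, q3}, {q0, q2, q3, q4, q5, q6}, {q0, q1, q2, q3, q5, q6}, {q0, q1, q3, q5, q6}, {q0, q1, q2, q3, q4, q5, q6}.

6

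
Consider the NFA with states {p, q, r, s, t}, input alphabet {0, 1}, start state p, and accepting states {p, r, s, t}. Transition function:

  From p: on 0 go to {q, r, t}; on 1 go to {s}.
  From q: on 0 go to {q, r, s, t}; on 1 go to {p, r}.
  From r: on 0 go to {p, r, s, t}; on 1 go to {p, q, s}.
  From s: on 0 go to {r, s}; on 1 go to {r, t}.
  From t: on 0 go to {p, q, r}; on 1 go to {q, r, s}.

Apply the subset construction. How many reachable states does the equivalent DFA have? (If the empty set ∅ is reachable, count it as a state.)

Start state of the DFA: {p}.
{p} --0--> {q, r, t}  [new]
{p} --1--> {s}  [new]
{q, r, t} --0--> {p, q, r, s, t}  [new]
{q, r, t} --1--> {p, q, r, s}  [new]
{s} --0--> {r, s}  [new]
{s} --1--> {r, t}  [new]
{p, q, r, s, t} --0--> {p, q, r, s, t}  [seen]
{p, q, r, s, t} --1--> {p, q, r, s, t}  [seen]
{p, q, r, s} --0--> {p, q, r, s, t}  [seen]
{p, q, r, s} --1--> {p, q, r, s, t}  [seen]
{r, s} --0--> {p, r, s, t}  [new]
{r, s} --1--> {p, q, r, s, t}  [seen]
{r, t} --0--> {p, q, r, s, t}  [seen]
{r, t} --1--> {p, q, r, s}  [seen]
{p, r, s, t} --0--> {p, q, r, s, t}  [seen]
{p, r, s, t} --1--> {p, q, r, s, t}  [seen]
Reachable DFA states: {p}, {q, r, t}, {s}, {p, q, r, s, t}, {p, q, r, s}, {r, s}, {r, t}, {p, r, s, t}.

8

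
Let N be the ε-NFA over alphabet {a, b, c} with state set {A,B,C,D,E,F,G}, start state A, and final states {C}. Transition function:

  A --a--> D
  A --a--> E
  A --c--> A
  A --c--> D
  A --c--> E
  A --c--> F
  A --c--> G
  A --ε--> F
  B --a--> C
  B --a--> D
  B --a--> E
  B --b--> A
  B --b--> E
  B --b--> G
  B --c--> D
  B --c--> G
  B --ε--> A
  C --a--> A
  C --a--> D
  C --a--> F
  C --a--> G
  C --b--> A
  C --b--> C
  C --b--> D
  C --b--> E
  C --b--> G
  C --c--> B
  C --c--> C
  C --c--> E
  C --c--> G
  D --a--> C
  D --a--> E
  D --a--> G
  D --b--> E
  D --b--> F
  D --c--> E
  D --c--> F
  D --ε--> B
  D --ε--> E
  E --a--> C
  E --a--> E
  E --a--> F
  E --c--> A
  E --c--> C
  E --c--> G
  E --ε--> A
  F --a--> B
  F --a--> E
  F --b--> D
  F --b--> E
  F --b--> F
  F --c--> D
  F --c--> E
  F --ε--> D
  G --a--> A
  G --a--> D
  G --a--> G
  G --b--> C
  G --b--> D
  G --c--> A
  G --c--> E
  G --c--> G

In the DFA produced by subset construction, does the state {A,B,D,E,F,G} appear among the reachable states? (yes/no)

yes

Start state of the DFA: {A,B,D,E,F} (ε-closure of the NFA start).
{A,B,D,E,F} --a--> {A,B,C,D,E,F,G}  [new]
{A,B,D,E,F} --b--> {A,B,D,E,F,G}  [new]
{A,B,D,E,F} --c--> {A,B,C,D,E,F,G}  [seen]
{A,B,C,D,E,F,G} --a--> {A,B,C,D,E,F,G}  [seen]
{A,B,C,D,E,F,G} --b--> {A,B,C,D,E,F,G}  [seen]
{A,B,C,D,E,F,G} --c--> {A,B,C,D,E,F,G}  [seen]
{A,B,D,E,F,G} --a--> {A,B,C,D,E,F,G}  [seen]
{A,B,D,E,F,G} --b--> {A,B,C,D,E,F,G}  [seen]
{A,B,D,E,F,G} --c--> {A,B,C,D,E,F,G}  [seen]
Reachable DFA states: {A,B,D,E,F}, {A,B,C,D,E,F,G}, {A,B,D,E,F,G}.
{A,B,D,E,F,G} is among them.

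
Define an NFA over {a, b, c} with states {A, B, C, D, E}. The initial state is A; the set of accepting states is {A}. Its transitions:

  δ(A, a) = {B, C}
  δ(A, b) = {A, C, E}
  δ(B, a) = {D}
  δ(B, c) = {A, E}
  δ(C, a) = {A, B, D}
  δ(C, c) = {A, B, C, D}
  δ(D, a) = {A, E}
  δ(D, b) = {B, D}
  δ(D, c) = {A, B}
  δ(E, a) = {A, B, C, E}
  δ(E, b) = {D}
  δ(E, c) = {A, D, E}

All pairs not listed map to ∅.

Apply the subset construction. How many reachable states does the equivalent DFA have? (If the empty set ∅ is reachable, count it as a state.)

Start state of the DFA: {A}.
{A} --a--> {B, C}  [new]
{A} --b--> {A, C, E}  [new]
{A} --c--> ∅  [new]
{B, C} --a--> {A, B, D}  [new]
{B, C} --b--> ∅  [seen]
{B, C} --c--> {A, B, C, D, E}  [new]
{A, C, E} --a--> {A, B, C, D, E}  [seen]
{A, C, E} --b--> {A, C, D, E}  [new]
{A, C, E} --c--> {A, B, C, D, E}  [seen]
∅ --a--> ∅  [seen]
∅ --b--> ∅  [seen]
∅ --c--> ∅  [seen]
{A, B, D} --a--> {A, B, C, D, E}  [seen]
{A, B, D} --b--> {A, B, C, D, E}  [seen]
{A, B, D} --c--> {A, B, E}  [new]
{A, B, C, D, E} --a--> {A, B, C, D, E}  [seen]
{A, B, C, D, E} --b--> {A, B, C, D, E}  [seen]
{A, B, C, D, E} --c--> {A, B, C, D, E}  [seen]
{A, C, D, E} --a--> {A, B, C, D, E}  [seen]
{A, C, D, E} --b--> {A, B, C, D, E}  [seen]
{A, C, D, E} --c--> {A, B, C, D, E}  [seen]
{A, B, E} --a--> {A, B, C, D, E}  [seen]
{A, B, E} --b--> {A, C, D, E}  [seen]
{A, B, E} --c--> {A, D, E}  [new]
{A, D, E} --a--> {A, B, C, E}  [new]
{A, D, E} --b--> {A, B, C, D, E}  [seen]
{A, D, E} --c--> {A, B, D, E}  [new]
{A, B, C, E} --a--> {A, B, C, D, E}  [seen]
{A, B, C, E} --b--> {A, C, D, E}  [seen]
{A, B, C, E} --c--> {A, B, C, D, E}  [seen]
{A, B, D, E} --a--> {A, B, C, D, E}  [seen]
{A, B, D, E} --b--> {A, B, C, D, E}  [seen]
{A, B, D, E} --c--> {A, B, D, E}  [seen]
Reachable DFA states: {A}, {B, C}, {A, C, E}, ∅, {A, B, D}, {A, B, C, D, E}, {A, C, D, E}, {A, B, E}, {A, D, E}, {A, B, C, E}, {A, B, D, E}.

11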